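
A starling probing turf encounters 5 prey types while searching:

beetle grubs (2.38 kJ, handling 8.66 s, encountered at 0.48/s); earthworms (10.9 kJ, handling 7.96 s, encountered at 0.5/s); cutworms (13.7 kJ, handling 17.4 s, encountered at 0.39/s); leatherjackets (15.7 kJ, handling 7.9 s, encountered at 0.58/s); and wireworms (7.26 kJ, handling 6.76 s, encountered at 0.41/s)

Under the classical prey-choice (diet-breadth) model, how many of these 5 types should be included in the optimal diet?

1

Profitabilities (E/h, kJ/s): leatherjackets 1.99, earthworms 1.37, wireworms 1.07, cutworms 0.787, beetle grubs 0.275. Add prey in this order while the next type's profitability exceeds the intake rate on those already taken.
Rate on top 1: 1.631. earthworms: 1.37 < 1.631 → exclude; stop.
Optimal diet: leatherjackets — 1 of 5 types.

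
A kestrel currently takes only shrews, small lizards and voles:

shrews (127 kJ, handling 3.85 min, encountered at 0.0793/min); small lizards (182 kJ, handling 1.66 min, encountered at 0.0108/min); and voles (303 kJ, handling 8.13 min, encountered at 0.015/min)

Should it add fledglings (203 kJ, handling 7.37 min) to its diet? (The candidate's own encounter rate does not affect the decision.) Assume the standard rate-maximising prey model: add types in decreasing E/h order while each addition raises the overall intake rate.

Yes

On shrews, small lizards and voles alone, R = ΣλE/(1+Σλh) = 16.58/1.445 = 11.47 kJ/min.
Profitability of fledglings: 203/7.37 = 27.54 kJ/min.
27.54 > 11.47, so adding fledglings raises the average — include it.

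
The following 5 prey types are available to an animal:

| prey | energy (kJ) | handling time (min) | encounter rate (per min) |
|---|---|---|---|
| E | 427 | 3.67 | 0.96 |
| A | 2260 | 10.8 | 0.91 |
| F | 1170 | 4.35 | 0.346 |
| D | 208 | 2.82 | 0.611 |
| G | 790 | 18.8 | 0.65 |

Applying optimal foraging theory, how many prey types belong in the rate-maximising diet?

2

E/h in descending order: F 269, A 209, E 116, D 73.8, G 42 kJ/min. The optimal diet is the largest prefix of this list for which every included type satisfies E_i/h_i > R on the types above it.
Rate on top 1: 161.6. A: 209 > 161.6 → include.
Rate on top 2: 199.6. E: 116 < 199.6 → exclude; stop.
Optimal diet: F, A — 2 of 5 types.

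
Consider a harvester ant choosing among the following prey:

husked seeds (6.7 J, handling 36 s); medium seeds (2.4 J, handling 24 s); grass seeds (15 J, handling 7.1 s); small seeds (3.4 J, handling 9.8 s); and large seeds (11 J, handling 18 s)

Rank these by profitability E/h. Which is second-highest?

large seeds

Profitability E/h (J/s): husked seeds = 6.7/36 = 0.186, medium seeds = 2.4/24 = 0.1, grass seeds = 15/7.1 = 2.11, small seeds = 3.4/9.8 = 0.347, large seeds = 11/18 = 0.611.
Ranked: grass seeds > large seeds > small seeds > husked seeds > medium seeds.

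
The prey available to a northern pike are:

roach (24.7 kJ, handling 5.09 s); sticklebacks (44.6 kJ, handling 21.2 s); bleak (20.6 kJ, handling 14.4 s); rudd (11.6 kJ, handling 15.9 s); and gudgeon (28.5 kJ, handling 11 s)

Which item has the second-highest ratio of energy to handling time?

Profitability E/h (kJ/s): roach = 24.7/5.09 = 4.85, sticklebacks = 44.6/21.2 = 2.1, bleak = 20.6/14.4 = 1.43, rudd = 11.6/15.9 = 0.73, gudgeon = 28.5/11 = 2.59.
Ranked: roach > gudgeon > sticklebacks > bleak > rudd.

gudgeon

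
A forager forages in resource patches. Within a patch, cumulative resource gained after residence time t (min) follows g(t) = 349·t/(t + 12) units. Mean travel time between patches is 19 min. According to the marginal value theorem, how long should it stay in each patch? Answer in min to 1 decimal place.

15.1 min

By the marginal value theorem, leave when the instantaneous gain rate g'(t) equals the habitat-wide average g(t)/(T + t).
g'(t) = 349·12/(t + 12)². Setting 349·12/(t+12)² = 349t/[(t+12)(19+t)] gives 12(19+t) = t(t+12), so t² = 12×19 = 228.
t* = √228 = 15.1 min.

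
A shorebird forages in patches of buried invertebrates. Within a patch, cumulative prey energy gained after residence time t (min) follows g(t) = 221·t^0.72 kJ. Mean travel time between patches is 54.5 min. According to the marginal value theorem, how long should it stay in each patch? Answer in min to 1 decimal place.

140.1 min

Optimal t* satisfies g'(t*) = g(t*)/(T + t*).
g'(t) = 0.72·221·t^-0.28. Setting 0.72·221·t^-0.28 = 221·t^0.72/(54.5+t) gives 0.72(54.5+t) = t, so 0.28·t = 0.72×54.5.
t* = 0.72×54.5/0.28 = 140.1 min.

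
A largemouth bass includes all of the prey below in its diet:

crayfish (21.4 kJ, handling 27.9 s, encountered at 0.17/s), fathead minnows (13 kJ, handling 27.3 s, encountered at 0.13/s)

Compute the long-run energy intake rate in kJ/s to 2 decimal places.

0.57 kJ/s

Energy encountered per unit search time: 0.17×21.4 + 0.13×13 = 5.328 kJ/s.
Handling time per unit search time: 0.17×27.9 + 0.13×27.3 = 8.292.
Rate = 5.328/(1 + 8.292) = 0.5734 kJ/s.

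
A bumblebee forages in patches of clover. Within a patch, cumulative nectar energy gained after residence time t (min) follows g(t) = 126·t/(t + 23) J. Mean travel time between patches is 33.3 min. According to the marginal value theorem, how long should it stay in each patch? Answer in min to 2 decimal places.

Optimal t* satisfies g'(t*) = g(t*)/(T + t*).
g'(t) = 126·23/(t + 23)². Setting 126·23/(t+23)² = 126t/[(t+23)(33.3+t)] gives 23(33.3+t) = t(t+23), so t² = 23×33.3 = 765.9.
t* = √765.9 = 27.67 min.

27.67 min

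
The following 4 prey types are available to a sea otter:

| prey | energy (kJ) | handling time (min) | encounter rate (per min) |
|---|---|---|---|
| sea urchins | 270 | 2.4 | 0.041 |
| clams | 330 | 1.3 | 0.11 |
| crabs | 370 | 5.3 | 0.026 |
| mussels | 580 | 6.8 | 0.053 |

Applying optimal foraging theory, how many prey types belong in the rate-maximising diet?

Profitabilities (E/h, kJ/min): clams 254, sea urchins 112, mussels 85.3, crabs 69.8. Add prey in this order while the next type's profitability exceeds the intake rate on those already taken.
Rate on top 1: 31.76. sea urchins: 112 > 31.76 → include.
Rate on top 2: 38.16. mussels: 85.3 > 38.16 → include.
Rate on top 3: 48.76. crabs: 69.8 > 48.76 → include.
Optimal diet: clams, sea urchins, mussels, crabs — 4 of 4 types.

4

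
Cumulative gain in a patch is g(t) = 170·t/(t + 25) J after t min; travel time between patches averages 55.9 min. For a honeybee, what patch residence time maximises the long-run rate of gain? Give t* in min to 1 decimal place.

Maximise g(t)/(T+t): set derivative to zero → g'(t)(T+t) = g(t).
g'(t) = 170·25/(t + 25)². Setting 170·25/(t+25)² = 170t/[(t+25)(55.9+t)] gives 25(55.9+t) = t(t+25), so t² = 25×55.9 = 1398.
t* = √1398 = 37.38 min.

37.4 min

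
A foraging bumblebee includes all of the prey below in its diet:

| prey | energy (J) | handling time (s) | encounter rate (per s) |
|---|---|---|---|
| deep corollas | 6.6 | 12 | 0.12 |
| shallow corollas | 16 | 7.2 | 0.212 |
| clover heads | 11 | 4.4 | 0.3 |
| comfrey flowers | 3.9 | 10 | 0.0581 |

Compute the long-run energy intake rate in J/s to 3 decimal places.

1.314 J/s

R = Σλ_iE_i / (1 + Σλ_ih_i)
Numerator: 0.12×6.6 + 0.212×16 + 0.3×11 + 0.0581×3.9 = 7.711
Denominator: 1 + 0.12×12 + 0.212×7.2 + 0.3×4.4 + 0.0581×10 = 5.867
R = 7.711/5.867 = 1.314 J/s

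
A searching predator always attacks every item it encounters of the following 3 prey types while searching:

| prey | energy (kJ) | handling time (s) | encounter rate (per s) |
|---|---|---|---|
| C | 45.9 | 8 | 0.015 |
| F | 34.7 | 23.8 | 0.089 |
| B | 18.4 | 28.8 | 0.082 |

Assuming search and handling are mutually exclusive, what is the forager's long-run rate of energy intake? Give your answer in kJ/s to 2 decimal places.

R = Σλ_iE_i / (1 + Σλ_ih_i)
Numerator: 0.015×45.9 + 0.089×34.7 + 0.082×18.4 = 5.286
Denominator: 1 + 0.015×8 + 0.089×23.8 + 0.082×28.8 = 5.6
R = 5.286/5.6 = 0.9439 kJ/s

0.94 kJ/s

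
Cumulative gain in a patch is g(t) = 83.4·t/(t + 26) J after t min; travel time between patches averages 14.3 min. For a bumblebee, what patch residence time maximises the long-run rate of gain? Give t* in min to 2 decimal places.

19.28 min

Maximise g(t)/(T+t): set derivative to zero → g'(t)(T+t) = g(t).
g'(t) = 83.4·26/(t + 26)². Setting 83.4·26/(t+26)² = 83.4t/[(t+26)(14.3+t)] gives 26(14.3+t) = t(t+26), so t² = 26×14.3 = 371.8.
t* = √371.8 = 19.28 min.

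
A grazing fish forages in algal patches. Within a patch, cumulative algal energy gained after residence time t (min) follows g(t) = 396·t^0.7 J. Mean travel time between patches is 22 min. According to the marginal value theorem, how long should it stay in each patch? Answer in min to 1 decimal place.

By the marginal value theorem, leave when the instantaneous gain rate g'(t) equals the habitat-wide average g(t)/(T + t).
g'(t) = 0.7·396·t^-0.3. Setting 0.7·396·t^-0.3 = 396·t^0.7/(22+t) gives 0.7(22+t) = t, so 0.30·t = 0.7×22.
t* = 0.7×22/0.30 = 51.33 min.

51.3 min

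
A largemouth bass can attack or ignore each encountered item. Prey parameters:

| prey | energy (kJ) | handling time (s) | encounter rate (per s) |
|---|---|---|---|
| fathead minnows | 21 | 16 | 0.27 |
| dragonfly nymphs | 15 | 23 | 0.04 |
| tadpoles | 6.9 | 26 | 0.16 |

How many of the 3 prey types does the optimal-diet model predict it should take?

1

Rank by E/h (kJ/s): fathead minnows 1.31, dragonfly nymphs 0.652, tadpoles 0.265. Include each in turn until the next type's E/h falls below the running intake rate.
Rate on top 1: 1.066. dragonfly nymphs: 0.652 < 1.066 → exclude; stop.
Optimal diet: fathead minnows — 1 of 3 types.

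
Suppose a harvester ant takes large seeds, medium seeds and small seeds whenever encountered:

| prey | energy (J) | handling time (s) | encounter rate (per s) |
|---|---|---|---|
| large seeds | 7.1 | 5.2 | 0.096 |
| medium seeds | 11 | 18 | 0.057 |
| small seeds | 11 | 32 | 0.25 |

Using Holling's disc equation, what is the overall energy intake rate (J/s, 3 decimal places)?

0.386 J/s

R = Σλ_iE_i / (1 + Σλ_ih_i)
Numerator: 0.096×7.1 + 0.057×11 + 0.25×11 = 4.059
Denominator: 1 + 0.096×5.2 + 0.057×18 + 0.25×32 = 10.53
R = 4.059/10.53 = 0.3856 J/s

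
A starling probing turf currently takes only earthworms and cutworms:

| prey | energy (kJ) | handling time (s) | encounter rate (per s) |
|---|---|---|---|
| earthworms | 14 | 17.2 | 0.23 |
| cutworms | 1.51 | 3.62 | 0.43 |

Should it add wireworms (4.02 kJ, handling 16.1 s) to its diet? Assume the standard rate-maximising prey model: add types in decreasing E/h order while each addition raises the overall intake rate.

No

Current rate: (0.23×14 + 0.43×1.51)/(1 + 0.23×17.2 + 0.43×3.62) = 0.5941 kJ/s.
Profitability of wireworms: 4.02/16.1 = 0.2497 kJ/s.
Since 0.2497 < R, time spent handling wireworms is better spent searching.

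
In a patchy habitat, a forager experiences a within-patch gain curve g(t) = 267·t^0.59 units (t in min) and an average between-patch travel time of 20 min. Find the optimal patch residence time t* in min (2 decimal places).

28.78 min

Maximise g(t)/(T+t): set derivative to zero → g'(t)(T+t) = g(t).
g'(t) = 0.59·267·t^-0.41. Setting 0.59·267·t^-0.41 = 267·t^0.59/(20+t) gives 0.59(20+t) = t, so 0.41·t = 0.59×20.
t* = 0.59×20/0.41 = 28.78 min.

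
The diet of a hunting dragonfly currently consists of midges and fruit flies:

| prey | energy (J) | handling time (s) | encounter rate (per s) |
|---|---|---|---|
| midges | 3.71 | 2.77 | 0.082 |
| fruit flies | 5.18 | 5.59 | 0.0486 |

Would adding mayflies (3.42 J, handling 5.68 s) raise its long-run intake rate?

Intake rate on the current diet: R = (0.082×3.71 + 0.0486×5.18) / (1 + 0.082×2.77 + 0.0486×5.59) = 0.556/1.499 = 0.3709 J/s.
mayflies: E/h = 3.42/5.68 = 0.6021 J/s.
Since 0.6021 > R, including mayflies increases the long-run rate.

Yes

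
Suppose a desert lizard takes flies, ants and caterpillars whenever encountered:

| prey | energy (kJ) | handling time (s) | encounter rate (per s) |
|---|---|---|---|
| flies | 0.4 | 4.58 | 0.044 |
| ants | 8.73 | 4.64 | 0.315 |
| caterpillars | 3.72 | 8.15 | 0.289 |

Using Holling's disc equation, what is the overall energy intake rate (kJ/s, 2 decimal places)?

0.77 kJ/s

R = (0.044×0.4 + 0.315×8.73 + 0.289×3.72) / (1 + 0.044×4.58 + 0.315×4.64 + 0.289×8.15) = 3.843/5.018 = 0.7657 kJ/s.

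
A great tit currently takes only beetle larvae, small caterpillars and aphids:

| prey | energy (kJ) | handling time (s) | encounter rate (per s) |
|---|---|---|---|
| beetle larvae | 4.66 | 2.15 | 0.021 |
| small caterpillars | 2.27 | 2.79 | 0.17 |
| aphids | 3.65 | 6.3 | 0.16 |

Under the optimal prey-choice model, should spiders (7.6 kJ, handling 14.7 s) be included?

On beetle larvae, small caterpillars and aphids alone, R = ΣλE/(1+Σλh) = 1.068/2.527 = 0.4225 kJ/s.
spiders: E/h = 7.6/14.7 = 0.517 kJ/s.
0.517 > 0.4225, so adding spiders raises the average — include it.

Yes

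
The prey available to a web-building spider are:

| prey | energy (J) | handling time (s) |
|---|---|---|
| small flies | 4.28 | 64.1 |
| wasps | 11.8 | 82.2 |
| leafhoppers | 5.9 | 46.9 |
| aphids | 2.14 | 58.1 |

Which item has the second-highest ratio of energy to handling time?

In descending order of E/h:
wasps: 11.8/82.2 = 0.144 J/s
leafhoppers: 5.9/46.9 = 0.126 J/s
small flies: 4.28/64.1 = 0.0668 J/s
aphids: 2.14/58.1 = 0.0368 J/s

leafhoppers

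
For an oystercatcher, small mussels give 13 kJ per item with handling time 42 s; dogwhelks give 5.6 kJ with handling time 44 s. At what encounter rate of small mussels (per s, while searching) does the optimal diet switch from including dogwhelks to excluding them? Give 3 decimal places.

0.017 per s

Drop dogwhelks once their profitability E₂/h₂ falls below the rate achievable on small mussels alone: E₂/h₂ = λE₁/(1 + λh₁).
Solve for λ: λE₁h₂ = E₂(1 + λh₁) → λ(E₁h₂ − E₂h₁) = E₂ → λ = E₂/(E₁h₂ − E₂h₁).
λ = 5.6/(13×44 − 5.6×42) = 5.6/336.8 = 0.01663 per s.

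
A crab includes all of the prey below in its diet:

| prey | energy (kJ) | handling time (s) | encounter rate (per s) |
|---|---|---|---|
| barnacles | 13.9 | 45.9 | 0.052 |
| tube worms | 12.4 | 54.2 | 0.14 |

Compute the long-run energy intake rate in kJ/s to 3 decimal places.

0.224 kJ/s

Energy encountered per unit search time: 0.052×13.9 + 0.14×12.4 = 2.459 kJ/s.
Handling time per unit search time: 0.052×45.9 + 0.14×54.2 = 9.975.
Rate = 2.459/(1 + 9.975) = 0.224 kJ/s.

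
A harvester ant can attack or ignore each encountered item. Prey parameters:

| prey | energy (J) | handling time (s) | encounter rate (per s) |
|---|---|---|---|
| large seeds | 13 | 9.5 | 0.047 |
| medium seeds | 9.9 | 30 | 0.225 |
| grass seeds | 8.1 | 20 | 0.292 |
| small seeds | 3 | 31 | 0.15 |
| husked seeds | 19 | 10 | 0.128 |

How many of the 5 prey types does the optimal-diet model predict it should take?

E/h in descending order: husked seeds 1.9, large seeds 1.37, grass seeds 0.405, medium seeds 0.33, small seeds 0.0968 J/s. The optimal diet is the largest prefix of this list for which every included type satisfies E_i/h_i > R on the types above it.
Rate on top 1: 1.067. large seeds: 1.37 > 1.067 → include.
Rate on top 2: 1.116. grass seeds: 0.405 < 1.116 → exclude; stop.
Optimal diet: husked seeds, large seeds — 2 of 5 types.

2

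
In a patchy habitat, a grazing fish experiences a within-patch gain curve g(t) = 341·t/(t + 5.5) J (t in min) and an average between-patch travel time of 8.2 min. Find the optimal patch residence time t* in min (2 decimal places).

6.72 min

Optimal t* satisfies g'(t*) = g(t*)/(T + t*).
g'(t) = 341·5.5/(t + 5.5)². Setting 341·5.5/(t+5.5)² = 341t/[(t+5.5)(8.2+t)] gives 5.5(8.2+t) = t(t+5.5), so t² = 5.5×8.2 = 45.1.
t* = √45.1 = 6.716 min.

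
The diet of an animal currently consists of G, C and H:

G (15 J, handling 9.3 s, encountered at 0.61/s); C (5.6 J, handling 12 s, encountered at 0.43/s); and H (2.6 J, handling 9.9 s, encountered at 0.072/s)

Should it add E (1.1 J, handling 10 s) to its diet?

Intake rate on the current diet: R = (0.61×15 + 0.43×5.6 + 0.072×2.6) / (1 + 0.61×9.3 + 0.43×12 + 0.072×9.9) = 11.75/12.55 = 0.9362 J/s.
E: E/h = 1.1/10 = 0.11 J/s.
Since 0.11 < R, time spent handling E is better spent searching.

No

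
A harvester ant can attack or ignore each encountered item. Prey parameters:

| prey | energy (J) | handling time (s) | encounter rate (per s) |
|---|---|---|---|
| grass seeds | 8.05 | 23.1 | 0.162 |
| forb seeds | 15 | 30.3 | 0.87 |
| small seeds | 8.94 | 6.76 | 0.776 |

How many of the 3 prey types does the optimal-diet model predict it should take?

1

Profitabilities (E/h, J/s): small seeds 1.32, forb seeds 0.495, grass seeds 0.348. Add prey in this order while the next type's profitability exceeds the intake rate on those already taken.
Rate on top 1: 1.111. forb seeds: 0.495 < 1.111 → exclude; stop.
Optimal diet: small seeds — 1 of 3 types.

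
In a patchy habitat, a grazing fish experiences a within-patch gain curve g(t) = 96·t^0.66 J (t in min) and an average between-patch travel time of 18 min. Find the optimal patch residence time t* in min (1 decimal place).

34.9 min

By the marginal value theorem, leave when the instantaneous gain rate g'(t) equals the habitat-wide average g(t)/(T + t).
g'(t) = 0.66·96·t^-0.34. Setting 0.66·96·t^-0.34 = 96·t^0.66/(18+t) gives 0.66(18+t) = t, so 0.34·t = 0.66×18.
t* = 0.66×18/0.34 = 34.94 min.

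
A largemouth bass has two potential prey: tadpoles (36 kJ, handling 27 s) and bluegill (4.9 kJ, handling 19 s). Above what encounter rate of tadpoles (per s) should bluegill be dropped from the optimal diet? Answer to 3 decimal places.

0.009 per s

Drop bluegill once their profitability E₂/h₂ falls below the rate achievable on tadpoles alone: E₂/h₂ = λE₁/(1 + λh₁).
Solve for λ: λE₁h₂ = E₂(1 + λh₁) → λ(E₁h₂ − E₂h₁) = E₂ → λ = E₂/(E₁h₂ − E₂h₁).
λ = 4.9/(36×19 − 4.9×27) = 4.9/551.7 = 0.008882 per s.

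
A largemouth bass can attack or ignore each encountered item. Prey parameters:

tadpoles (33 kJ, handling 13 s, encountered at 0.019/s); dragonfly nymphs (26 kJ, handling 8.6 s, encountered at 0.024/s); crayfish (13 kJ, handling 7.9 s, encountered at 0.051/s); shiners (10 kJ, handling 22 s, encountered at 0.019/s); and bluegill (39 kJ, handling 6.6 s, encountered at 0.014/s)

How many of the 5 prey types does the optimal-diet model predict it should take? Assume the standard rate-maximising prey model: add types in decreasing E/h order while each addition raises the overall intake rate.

4

Profitabilities (E/h, kJ/s): bluegill 5.91, dragonfly nymphs 3.02, tadpoles 2.54, crayfish 1.65, shiners 0.455. Add prey in this order while the next type's profitability exceeds the intake rate on those already taken.
Rate on top 1: 0.4998. dragonfly nymphs: 3.02 > 0.4998 → include.
Rate on top 2: 0.9008. tadpoles: 2.54 > 0.9008 → include.
Rate on top 3: 1.163. crayfish: 1.65 > 1.163 → include.
Rate on top 4: 1.262. shiners: 0.455 < 1.262 → exclude; stop.
Optimal diet: bluegill, dragonfly nymphs, tadpoles, crayfish — 4 of 5 types.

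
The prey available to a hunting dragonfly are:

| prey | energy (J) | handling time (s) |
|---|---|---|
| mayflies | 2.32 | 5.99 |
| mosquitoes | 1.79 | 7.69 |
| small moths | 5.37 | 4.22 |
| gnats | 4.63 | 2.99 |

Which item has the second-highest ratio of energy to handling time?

small moths

In descending order of E/h:
gnats: 4.63/2.99 = 1.55 J/s
small moths: 5.37/4.22 = 1.27 J/s
mayflies: 2.32/5.99 = 0.387 J/s
mosquitoes: 1.79/7.69 = 0.233 J/s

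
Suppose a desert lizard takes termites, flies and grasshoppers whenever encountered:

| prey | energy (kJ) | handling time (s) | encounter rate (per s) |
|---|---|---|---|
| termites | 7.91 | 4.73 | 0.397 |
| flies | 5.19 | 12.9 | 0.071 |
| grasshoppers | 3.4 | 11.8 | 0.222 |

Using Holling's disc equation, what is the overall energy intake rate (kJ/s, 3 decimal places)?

0.665 kJ/s

Energy encountered per unit search time: 0.397×7.91 + 0.071×5.19 + 0.222×3.4 = 4.264 kJ/s.
Handling time per unit search time: 0.397×4.73 + 0.071×12.9 + 0.222×11.8 = 5.413.
Rate = 4.264/(1 + 5.413) = 0.6648 kJ/s.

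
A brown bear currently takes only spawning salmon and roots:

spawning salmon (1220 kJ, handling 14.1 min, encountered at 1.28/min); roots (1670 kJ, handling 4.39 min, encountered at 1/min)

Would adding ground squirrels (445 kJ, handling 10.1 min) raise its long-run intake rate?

No

On spawning salmon and roots alone, R = ΣλE/(1+Σλh) = 3232/23.44 = 137.9 kJ/min.
Profitability of ground squirrels: 445/10.1 = 44.06 kJ/min.
44.06 < 137.9, so adding ground squirrels would lower the average — exclude it.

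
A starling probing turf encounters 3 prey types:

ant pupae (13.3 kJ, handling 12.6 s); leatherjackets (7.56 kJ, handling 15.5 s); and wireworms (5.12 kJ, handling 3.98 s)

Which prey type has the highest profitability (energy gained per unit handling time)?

wireworms

Profitability E/h (kJ/s): ant pupae = 13.3/12.6 = 1.06, leatherjackets = 7.56/15.5 = 0.488, wireworms = 5.12/3.98 = 1.29.
Ranked: wireworms > ant pupae > leatherjackets.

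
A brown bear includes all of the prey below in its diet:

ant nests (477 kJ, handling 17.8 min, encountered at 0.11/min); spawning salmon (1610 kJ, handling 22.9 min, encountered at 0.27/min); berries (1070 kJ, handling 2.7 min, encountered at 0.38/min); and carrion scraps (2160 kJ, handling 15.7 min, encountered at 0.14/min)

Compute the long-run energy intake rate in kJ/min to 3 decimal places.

96.738 kJ/min

R = Σλ_iE_i / (1 + Σλ_ih_i)
Numerator: 0.11×477 + 0.27×1610 + 0.38×1070 + 0.14×2160 = 1196
Denominator: 1 + 0.11×17.8 + 0.27×22.9 + 0.38×2.7 + 0.14×15.7 = 12.37
R = 1196/12.37 = 96.74 kJ/min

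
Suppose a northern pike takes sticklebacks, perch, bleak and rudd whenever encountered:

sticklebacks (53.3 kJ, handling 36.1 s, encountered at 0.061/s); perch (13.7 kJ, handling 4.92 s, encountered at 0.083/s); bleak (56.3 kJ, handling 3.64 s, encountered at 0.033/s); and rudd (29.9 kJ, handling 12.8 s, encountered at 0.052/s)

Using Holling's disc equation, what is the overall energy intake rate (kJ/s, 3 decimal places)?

1.775 kJ/s

R = Σλ_iE_i / (1 + Σλ_ih_i)
Numerator: 0.061×53.3 + 0.083×13.7 + 0.033×56.3 + 0.052×29.9 = 7.801
Denominator: 1 + 0.061×36.1 + 0.083×4.92 + 0.033×3.64 + 0.052×12.8 = 4.396
R = 7.801/4.396 = 1.775 kJ/s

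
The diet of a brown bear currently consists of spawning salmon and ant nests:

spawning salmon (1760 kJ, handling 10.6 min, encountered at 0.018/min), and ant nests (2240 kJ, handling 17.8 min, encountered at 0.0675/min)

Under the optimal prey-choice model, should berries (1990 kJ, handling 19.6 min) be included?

On spawning salmon and ant nests alone, R = ΣλE/(1+Σλh) = 182.9/2.392 = 76.45 kJ/min.
berries: E/h = 1990/19.6 = 101.5 kJ/min.
Since 101.5 > R, including berries increases the long-run rate.

Yes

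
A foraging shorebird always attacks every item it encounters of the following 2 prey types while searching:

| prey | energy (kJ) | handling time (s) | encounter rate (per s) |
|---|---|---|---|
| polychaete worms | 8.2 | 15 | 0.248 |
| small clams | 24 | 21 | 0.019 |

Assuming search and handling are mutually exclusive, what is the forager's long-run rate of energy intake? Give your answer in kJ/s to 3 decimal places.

Energy encountered per unit search time: 0.248×8.2 + 0.019×24 = 2.49 kJ/s.
Handling time per unit search time: 0.248×15 + 0.019×21 = 4.119.
Rate = 2.49/(1 + 4.119) = 0.4863 kJ/s.

0.486 kJ/s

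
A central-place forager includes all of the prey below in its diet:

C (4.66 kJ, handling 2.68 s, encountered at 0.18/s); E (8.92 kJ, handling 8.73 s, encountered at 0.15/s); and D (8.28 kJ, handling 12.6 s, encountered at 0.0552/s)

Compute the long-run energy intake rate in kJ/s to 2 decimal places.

0.76 kJ/s

R = (0.18×4.66 + 0.15×8.92 + 0.0552×8.28) / (1 + 0.18×2.68 + 0.15×8.73 + 0.0552×12.6) = 2.634/3.487 = 0.7552 kJ/s.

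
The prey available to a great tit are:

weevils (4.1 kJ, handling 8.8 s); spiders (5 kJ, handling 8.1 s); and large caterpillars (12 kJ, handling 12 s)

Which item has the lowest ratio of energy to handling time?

Profitability E/h (kJ/s): weevils = 4.1/8.8 = 0.466, spiders = 5/8.1 = 0.617, large caterpillars = 12/12 = 1.
Ranked: large caterpillars > spiders > weevils.

weevils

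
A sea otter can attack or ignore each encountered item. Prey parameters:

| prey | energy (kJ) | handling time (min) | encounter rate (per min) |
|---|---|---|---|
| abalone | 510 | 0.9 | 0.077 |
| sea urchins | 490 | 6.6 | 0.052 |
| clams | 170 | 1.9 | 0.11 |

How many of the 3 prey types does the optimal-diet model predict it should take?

E/h in descending order: abalone 567, clams 89.5, sea urchins 74.2 kJ/min. The optimal diet is the largest prefix of this list for which every included type satisfies E_i/h_i > R on the types above it.
Rate on top 1: 36.72. clams: 89.5 > 36.72 → include.
Rate on top 2: 45.35. sea urchins: 74.2 > 45.35 → include.
Optimal diet: abalone, clams, sea urchins — 3 of 3 types.

3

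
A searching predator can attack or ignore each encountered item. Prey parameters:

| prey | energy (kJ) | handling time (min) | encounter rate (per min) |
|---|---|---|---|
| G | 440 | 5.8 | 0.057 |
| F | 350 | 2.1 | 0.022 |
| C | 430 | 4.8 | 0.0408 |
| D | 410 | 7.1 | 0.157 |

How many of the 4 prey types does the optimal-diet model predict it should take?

Rank by E/h (kJ/min): F 167, C 89.6, G 75.9, D 57.7. Include each in turn until the next type's E/h falls below the running intake rate.
Rate on top 1: 7.36. C: 89.6 > 7.36 → include.
Rate on top 2: 20.32. G: 75.9 > 20.32 → include.
Rate on top 3: 32. D: 57.7 > 32 → include.
Optimal diet: F, C, G, D — 4 of 4 types.

4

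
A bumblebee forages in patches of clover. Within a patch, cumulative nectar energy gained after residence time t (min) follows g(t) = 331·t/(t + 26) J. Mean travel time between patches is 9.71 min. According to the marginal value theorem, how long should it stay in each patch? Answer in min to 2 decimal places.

15.89 min

Optimal t* satisfies g'(t*) = g(t*)/(T + t*).
g'(t) = 331·26/(t + 26)². Setting 331·26/(t+26)² = 331t/[(t+26)(9.71+t)] gives 26(9.71+t) = t(t+26), so t² = 26×9.71 = 252.5.
t* = √252.5 = 15.89 min.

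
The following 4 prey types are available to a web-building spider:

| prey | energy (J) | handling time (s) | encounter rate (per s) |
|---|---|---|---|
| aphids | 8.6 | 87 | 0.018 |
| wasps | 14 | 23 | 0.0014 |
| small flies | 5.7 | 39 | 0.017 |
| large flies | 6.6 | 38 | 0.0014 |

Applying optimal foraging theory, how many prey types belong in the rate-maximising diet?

4

Rank by E/h (J/s): wasps 0.609, large flies 0.174, small flies 0.146, aphids 0.0989. Include each in turn until the next type's E/h falls below the running intake rate.
Rate on top 1: 0.01899. large flies: 0.174 > 0.01899 → include.
Rate on top 2: 0.02657. small flies: 0.146 > 0.02657 → include.
Rate on top 3: 0.07192. aphids: 0.0989 > 0.07192 → include.
Optimal diet: wasps, large flies, small flies, aphids — 4 of 4 types.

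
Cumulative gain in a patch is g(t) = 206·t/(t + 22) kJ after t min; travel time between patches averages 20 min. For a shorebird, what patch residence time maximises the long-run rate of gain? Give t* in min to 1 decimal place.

21.0 min

Maximise g(t)/(T+t): set derivative to zero → g'(t)(T+t) = g(t).
g'(t) = 206·22/(t + 22)². Setting 206·22/(t+22)² = 206t/[(t+22)(20+t)] gives 22(20+t) = t(t+22), so t² = 22×20 = 440.
t* = √440 = 20.98 min.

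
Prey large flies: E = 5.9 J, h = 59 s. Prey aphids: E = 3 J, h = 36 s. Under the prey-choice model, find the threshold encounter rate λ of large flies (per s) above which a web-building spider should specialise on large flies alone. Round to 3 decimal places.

Drop aphids once their profitability E₂/h₂ falls below the rate achievable on large flies alone: E₂/h₂ = λE₁/(1 + λh₁).
Solve for λ: λE₁h₂ = E₂(1 + λh₁) → λ(E₁h₂ − E₂h₁) = E₂ → λ = E₂/(E₁h₂ − E₂h₁).
λ = 3/(5.9×36 − 3×59) = 3/35.4 = 0.08475 per s.

0.085 per s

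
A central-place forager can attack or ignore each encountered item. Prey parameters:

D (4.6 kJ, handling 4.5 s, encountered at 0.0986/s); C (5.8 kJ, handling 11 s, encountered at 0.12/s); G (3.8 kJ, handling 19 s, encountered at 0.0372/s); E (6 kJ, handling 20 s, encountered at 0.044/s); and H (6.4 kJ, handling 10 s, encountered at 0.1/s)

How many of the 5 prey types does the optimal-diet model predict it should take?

Rank by E/h (kJ/s): D 1.02, H 0.64, C 0.527, E 0.3, G 0.2. Include each in turn until the next type's E/h falls below the running intake rate.
Rate on top 1: 0.3142. H: 0.64 > 0.3142 → include.
Rate on top 2: 0.4475. C: 0.527 > 0.4475 → include.
Rate on top 3: 0.4755. E: 0.3 < 0.4755 → exclude; stop.
Optimal diet: D, H, C — 3 of 5 types.

3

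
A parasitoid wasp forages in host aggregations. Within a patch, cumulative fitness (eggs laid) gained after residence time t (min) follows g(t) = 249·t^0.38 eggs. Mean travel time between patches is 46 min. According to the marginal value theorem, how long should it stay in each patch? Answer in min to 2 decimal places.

Optimal t* satisfies g'(t*) = g(t*)/(T + t*).
g'(t) = 0.38·249·t^-0.62. Setting 0.38·249·t^-0.62 = 249·t^0.38/(46+t) gives 0.38(46+t) = t, so 0.62·t = 0.38×46.
t* = 0.38×46/0.62 = 28.19 min.

28.19 min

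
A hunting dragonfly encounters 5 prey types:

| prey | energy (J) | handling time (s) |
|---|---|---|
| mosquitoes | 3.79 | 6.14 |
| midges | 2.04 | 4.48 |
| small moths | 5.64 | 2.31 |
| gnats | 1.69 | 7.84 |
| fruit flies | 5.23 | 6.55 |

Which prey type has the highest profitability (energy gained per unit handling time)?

In descending order of E/h:
small moths: 5.64/2.31 = 2.44 J/s
fruit flies: 5.23/6.55 = 0.798 J/s
mosquitoes: 3.79/6.14 = 0.617 J/s
midges: 2.04/4.48 = 0.455 J/s
gnats: 1.69/7.84 = 0.216 J/s

small moths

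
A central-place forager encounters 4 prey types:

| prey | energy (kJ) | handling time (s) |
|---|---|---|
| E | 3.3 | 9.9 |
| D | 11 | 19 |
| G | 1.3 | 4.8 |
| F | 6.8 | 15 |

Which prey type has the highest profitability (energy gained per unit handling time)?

Profitability E/h (kJ/s): E = 3.3/9.9 = 0.333, D = 11/19 = 0.579, G = 1.3/4.8 = 0.271, F = 6.8/15 = 0.453.
Ranked: D > F > E > G.

D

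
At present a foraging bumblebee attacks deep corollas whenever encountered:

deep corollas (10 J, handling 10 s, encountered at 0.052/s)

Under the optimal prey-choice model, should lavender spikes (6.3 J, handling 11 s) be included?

Yes

On deep corollas alone, R = ΣλE/(1+Σλh) = 0.52/1.52 = 0.3421 J/s.
lavender spikes: E/h = 6.3/11 = 0.5727 J/s.
0.5727 > 0.3421, so adding lavender spikes raises the average — include it.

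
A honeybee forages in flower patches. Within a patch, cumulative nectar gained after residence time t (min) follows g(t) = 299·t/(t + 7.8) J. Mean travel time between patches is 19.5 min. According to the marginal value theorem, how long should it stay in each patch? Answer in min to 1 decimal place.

12.3 min

Maximise g(t)/(T+t): set derivative to zero → g'(t)(T+t) = g(t).
g'(t) = 299·7.8/(t + 7.8)². Setting 299·7.8/(t+7.8)² = 299t/[(t+7.8)(19.5+t)] gives 7.8(19.5+t) = t(t+7.8), so t² = 7.8×19.5 = 152.1.
t* = √152.1 = 12.33 min.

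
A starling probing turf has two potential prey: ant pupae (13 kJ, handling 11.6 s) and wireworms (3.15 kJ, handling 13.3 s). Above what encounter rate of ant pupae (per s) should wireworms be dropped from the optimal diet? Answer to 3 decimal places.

0.023 per s

Drop wireworms once their profitability E₂/h₂ falls below the rate achievable on ant pupae alone: E₂/h₂ = λE₁/(1 + λh₁).
Solve for λ: λE₁h₂ = E₂(1 + λh₁) → λ(E₁h₂ − E₂h₁) = E₂ → λ = E₂/(E₁h₂ − E₂h₁).
λ = 3.15/(13×13.3 − 3.15×11.6) = 3.15/136.4 = 0.0231 per s.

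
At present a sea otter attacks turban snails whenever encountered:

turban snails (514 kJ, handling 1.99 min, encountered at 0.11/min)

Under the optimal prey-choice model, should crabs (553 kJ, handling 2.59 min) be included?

Yes

Intake rate on the current diet: R = (0.11×514) / (1 + 0.11×1.99) = 56.54/1.219 = 46.39 kJ/min.
Profitability of crabs: 553/2.59 = 213.5 kJ/min.
Since 213.5 > R, including crabs increases the long-run rate.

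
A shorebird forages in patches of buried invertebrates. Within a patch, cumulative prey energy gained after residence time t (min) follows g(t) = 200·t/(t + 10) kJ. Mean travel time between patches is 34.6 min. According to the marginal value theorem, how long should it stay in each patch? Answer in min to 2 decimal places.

Maximise g(t)/(T+t): set derivative to zero → g'(t)(T+t) = g(t).
g'(t) = 200·10/(t + 10)². Setting 200·10/(t+10)² = 200t/[(t+10)(34.6+t)] gives 10(34.6+t) = t(t+10), so t² = 10×34.6 = 346.
t* = √346 = 18.6 min.

18.60 min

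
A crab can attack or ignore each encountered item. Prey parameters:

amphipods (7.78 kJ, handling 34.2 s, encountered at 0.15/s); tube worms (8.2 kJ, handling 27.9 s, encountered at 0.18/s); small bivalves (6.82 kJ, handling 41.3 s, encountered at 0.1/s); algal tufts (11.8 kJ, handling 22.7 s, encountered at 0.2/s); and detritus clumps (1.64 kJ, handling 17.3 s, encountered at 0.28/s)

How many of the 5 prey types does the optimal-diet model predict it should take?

1

E/h in descending order: algal tufts 0.52, tube worms 0.294, amphipods 0.227, small bivalves 0.165, detritus clumps 0.0948 kJ/s. The optimal diet is the largest prefix of this list for which every included type satisfies E_i/h_i > R on the types above it.
Rate on top 1: 0.426. tube worms: 0.294 < 0.426 → exclude; stop.
Optimal diet: algal tufts — 1 of 5 types.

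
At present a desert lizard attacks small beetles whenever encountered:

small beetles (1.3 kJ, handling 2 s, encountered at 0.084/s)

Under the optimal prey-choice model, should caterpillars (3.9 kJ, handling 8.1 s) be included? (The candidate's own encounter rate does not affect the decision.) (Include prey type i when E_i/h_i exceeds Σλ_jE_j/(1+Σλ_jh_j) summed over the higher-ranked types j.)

Yes

On small beetles alone, R = ΣλE/(1+Σλh) = 0.1092/1.168 = 0.09349 kJ/s.
Profitability of caterpillars: 3.9/8.1 = 0.4815 kJ/s.
Since 0.4815 > R, including caterpillars increases the long-run rate.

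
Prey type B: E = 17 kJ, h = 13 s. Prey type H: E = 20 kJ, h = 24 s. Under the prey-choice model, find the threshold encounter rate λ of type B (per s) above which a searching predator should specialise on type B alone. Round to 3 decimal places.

0.135 per s

Drop type H once their profitability E₂/h₂ falls below the rate achievable on type B alone: E₂/h₂ = λE₁/(1 + λh₁).
Solve for λ: λE₁h₂ = E₂(1 + λh₁) → λ(E₁h₂ − E₂h₁) = E₂ → λ = E₂/(E₁h₂ − E₂h₁).
λ = 20/(17×24 − 20×13) = 20/148 = 0.1351 per s.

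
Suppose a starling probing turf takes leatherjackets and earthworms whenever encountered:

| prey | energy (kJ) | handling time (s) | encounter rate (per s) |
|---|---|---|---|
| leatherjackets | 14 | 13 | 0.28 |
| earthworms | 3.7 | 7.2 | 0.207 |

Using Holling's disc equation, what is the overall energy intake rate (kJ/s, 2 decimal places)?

0.76 kJ/s

Energy encountered per unit search time: 0.28×14 + 0.207×3.7 = 4.686 kJ/s.
Handling time per unit search time: 0.28×13 + 0.207×7.2 = 5.13.
Rate = 4.686/(1 + 5.13) = 0.7644 kJ/s.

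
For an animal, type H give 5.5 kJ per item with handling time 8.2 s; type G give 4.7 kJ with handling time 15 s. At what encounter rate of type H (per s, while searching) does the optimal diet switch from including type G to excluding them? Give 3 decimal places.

0.107 per s

At the threshold, the rate on type H alone equals the profitability of type G: λ·5.5/(1 + λ·8.2) = 4.7/15 = 0.3133.
Rearranging, λ(5.5 − 0.3133×8.2) = 0.3133, so λ = 0.3133/2.931 = 0.1069 per s.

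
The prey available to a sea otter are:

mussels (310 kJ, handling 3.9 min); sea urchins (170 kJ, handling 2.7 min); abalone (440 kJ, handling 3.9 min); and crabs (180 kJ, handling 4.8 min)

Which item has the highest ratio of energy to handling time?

abalone

Profitability E/h (kJ/min): mussels = 310/3.9 = 79.5, sea urchins = 170/2.7 = 63, abalone = 440/3.9 = 113, crabs = 180/4.8 = 37.5.
Ranked: abalone > mussels > sea urchins > crabs.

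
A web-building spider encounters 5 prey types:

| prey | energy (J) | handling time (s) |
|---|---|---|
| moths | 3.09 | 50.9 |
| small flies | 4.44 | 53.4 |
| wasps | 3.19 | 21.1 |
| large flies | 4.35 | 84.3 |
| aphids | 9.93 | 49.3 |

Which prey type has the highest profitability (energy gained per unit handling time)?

Profitability E/h (J/s): moths = 3.09/50.9 = 0.0607, small flies = 4.44/53.4 = 0.0831, wasps = 3.19/21.1 = 0.151, large flies = 4.35/84.3 = 0.0516, aphids = 9.93/49.3 = 0.201.
Ranked: aphids > wasps > small flies > moths > large flies.

aphids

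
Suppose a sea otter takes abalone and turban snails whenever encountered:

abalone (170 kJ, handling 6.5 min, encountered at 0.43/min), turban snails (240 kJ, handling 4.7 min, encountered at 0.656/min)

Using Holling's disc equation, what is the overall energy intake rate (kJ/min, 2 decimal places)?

33.52 kJ/min

R = Σλ_iE_i / (1 + Σλ_ih_i)
Numerator: 0.43×170 + 0.656×240 = 230.5
Denominator: 1 + 0.43×6.5 + 0.656×4.7 = 6.878
R = 230.5/6.878 = 33.52 kJ/min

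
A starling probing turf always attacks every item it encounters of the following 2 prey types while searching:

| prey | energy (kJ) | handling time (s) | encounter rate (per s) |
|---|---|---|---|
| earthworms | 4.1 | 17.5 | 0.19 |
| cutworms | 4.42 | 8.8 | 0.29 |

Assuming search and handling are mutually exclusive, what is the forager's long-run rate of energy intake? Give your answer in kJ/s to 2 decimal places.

R = Σλ_iE_i / (1 + Σλ_ih_i)
Numerator: 0.19×4.1 + 0.29×4.42 = 2.061
Denominator: 1 + 0.19×17.5 + 0.29×8.8 = 6.877
R = 2.061/6.877 = 0.2997 kJ/s

0.30 kJ/s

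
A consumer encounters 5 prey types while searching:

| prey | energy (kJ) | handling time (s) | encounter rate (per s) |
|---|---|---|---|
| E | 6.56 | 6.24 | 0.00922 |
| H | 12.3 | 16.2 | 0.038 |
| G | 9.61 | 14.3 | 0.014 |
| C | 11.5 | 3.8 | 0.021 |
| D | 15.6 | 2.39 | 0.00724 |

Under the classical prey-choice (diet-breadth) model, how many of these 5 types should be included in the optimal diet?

Profitabilities (E/h, kJ/s): D 6.53, C 3.03, E 1.05, H 0.759, G 0.672. Add prey in this order while the next type's profitability exceeds the intake rate on those already taken.
Rate on top 1: 0.111. C: 3.03 > 0.111 → include.
Rate on top 2: 0.3231. E: 1.05 > 0.3231 → include.
Rate on top 3: 0.3594. H: 0.759 > 0.3594 → include.
Rate on top 4: 0.4984. G: 0.672 > 0.4984 → include.
Optimal diet: D, C, E, H, G — 5 of 5 types.

5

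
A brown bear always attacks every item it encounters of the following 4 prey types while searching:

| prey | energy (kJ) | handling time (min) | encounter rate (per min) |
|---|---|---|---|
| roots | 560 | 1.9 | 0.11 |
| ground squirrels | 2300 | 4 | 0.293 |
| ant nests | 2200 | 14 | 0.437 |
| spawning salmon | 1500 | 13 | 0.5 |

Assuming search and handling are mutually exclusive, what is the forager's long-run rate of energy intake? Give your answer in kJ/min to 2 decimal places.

R = (0.11×560 + 0.293×2300 + 0.437×2200 + 0.5×1500) / (1 + 0.11×1.9 + 0.293×4 + 0.437×14 + 0.5×13) = 2447/15 = 163.1 kJ/min.

163.14 kJ/min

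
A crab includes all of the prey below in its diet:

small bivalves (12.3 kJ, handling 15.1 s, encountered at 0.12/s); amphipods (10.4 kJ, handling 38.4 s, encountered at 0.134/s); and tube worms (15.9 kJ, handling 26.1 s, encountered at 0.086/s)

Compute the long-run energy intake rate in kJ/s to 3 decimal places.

R = (0.12×12.3 + 0.134×10.4 + 0.086×15.9) / (1 + 0.12×15.1 + 0.134×38.4 + 0.086×26.1) = 4.237/10.2 = 0.4153 kJ/s.

0.415 kJ/s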